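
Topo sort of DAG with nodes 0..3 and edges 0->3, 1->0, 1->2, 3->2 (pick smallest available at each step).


Kahn's algorithm, process smallest node first
Order: [1, 0, 3, 2]


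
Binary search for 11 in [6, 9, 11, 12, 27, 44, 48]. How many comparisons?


Search for 11:
[0,6] mid=3 arr[3]=12
[0,2] mid=1 arr[1]=9
[2,2] mid=2 arr[2]=11
Total: 3 comparisons


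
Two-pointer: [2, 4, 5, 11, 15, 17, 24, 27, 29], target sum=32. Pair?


Two pointers: lo=0, hi=8
Found pair: (5, 27) summing to 32


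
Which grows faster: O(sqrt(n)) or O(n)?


sublinear grows slower than linear
O(sqrt(n)) is asymptotically smaller; O(n) grows faster


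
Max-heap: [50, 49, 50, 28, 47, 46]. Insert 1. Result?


Append 1: [50, 49, 50, 28, 47, 46, 1]
Bubble up: no swaps needed
Result: [50, 49, 50, 28, 47, 46, 1]


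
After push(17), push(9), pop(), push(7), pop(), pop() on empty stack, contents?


push(17) -> [17]
push(9) -> [17, 9]
pop() returns 9 -> [17]
push(7) -> [17, 7]
pop() returns 7 -> [17]
pop() returns 17 -> []
Final stack (bottom to top): []


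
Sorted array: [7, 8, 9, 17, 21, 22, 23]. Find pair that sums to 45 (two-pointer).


Two pointers: lo=0, hi=6
Found pair: (22, 23) summing to 45


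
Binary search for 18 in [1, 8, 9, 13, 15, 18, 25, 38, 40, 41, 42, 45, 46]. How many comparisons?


Search for 18:
[0,12] mid=6 arr[6]=25
[0,5] mid=2 arr[2]=9
[3,5] mid=4 arr[4]=15
[5,5] mid=5 arr[5]=18
Total: 4 comparisons


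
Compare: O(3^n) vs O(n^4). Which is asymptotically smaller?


quartic grows slower than exponential (base 3)
O(n^4) is asymptotically smaller; O(3^n) grows faster


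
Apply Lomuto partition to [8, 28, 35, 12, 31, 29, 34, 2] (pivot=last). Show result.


Elements <= 2 go left of pivot.
Result: [2, 28, 35, 12, 31, 29, 34, 8], pivot at index 0


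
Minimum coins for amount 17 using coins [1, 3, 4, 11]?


dp[0]=0; dp[i]=1+min(dp[i-c] for c in coins)
...dp[12]=2, dp[13]=3, dp[14]=2, dp[15]=2, dp[16]=3, dp[17]=3
Minimum coins for 17 = 3


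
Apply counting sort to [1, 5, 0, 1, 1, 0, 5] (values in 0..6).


Count array: [2, 3, 0, 0, 0, 2, 0]
Reconstruct: [0, 0, 1, 1, 1, 5, 5]


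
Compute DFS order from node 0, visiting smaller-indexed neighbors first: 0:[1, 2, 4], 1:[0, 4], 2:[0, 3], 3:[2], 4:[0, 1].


DFS stack-based: start with [0]
Visit order: [0, 1, 4, 2, 3]


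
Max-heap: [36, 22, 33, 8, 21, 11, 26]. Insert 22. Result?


Append 22: [36, 22, 33, 8, 21, 11, 26, 22]
Bubble up: swap idx 7(22) with idx 3(8)
Result: [36, 22, 33, 22, 21, 11, 26, 8]


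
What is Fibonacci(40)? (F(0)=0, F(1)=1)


F(n)=F(n-1)+F(n-2)
...F(38)=39088169, F(39)=63245986, F(40)=102334155


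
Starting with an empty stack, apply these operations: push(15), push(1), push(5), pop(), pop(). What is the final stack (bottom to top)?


push(15) -> [15]
push(1) -> [15, 1]
push(5) -> [15, 1, 5]
pop() returns 5 -> [15, 1]
pop() returns 1 -> [15]
Final stack (bottom to top): [15]


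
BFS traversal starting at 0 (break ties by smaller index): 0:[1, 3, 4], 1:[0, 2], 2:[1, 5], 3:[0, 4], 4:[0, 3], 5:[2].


BFS queue: start with [0]
Visit order: [0, 1, 3, 4, 2, 5]


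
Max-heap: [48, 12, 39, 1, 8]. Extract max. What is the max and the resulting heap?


Max = 48
Replace root with last, heapify down
Resulting heap: [39, 12, 8, 1]


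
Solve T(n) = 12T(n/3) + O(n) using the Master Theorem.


a=12, b=3, c=1. log_3(12)=2.262 > c=1. Case 1: O(n^log_b(a)) = O(n^2.262)
Complexity: O(n^2.262)


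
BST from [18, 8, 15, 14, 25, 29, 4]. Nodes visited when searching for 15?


BST root = 18
Search for 15: compare at each node
Path: [18, 8, 15]


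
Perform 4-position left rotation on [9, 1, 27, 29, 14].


Left rotate by 4: [14, 9, 1, 27, 29]


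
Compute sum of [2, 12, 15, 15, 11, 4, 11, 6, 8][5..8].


Prefix sums: [0, 2, 14, 29, 44, 55, 59, 70, 76, 84]
Sum[5..8] = prefix[9] - prefix[5] = 84 - 55 = 29


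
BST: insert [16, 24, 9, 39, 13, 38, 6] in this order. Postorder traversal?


Root = 16; build tree by BST insertion.
Postorder traversal: [6, 13, 9, 38, 39, 24, 16]


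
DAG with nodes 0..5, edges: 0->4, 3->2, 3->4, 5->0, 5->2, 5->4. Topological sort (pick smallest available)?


Kahn's algorithm, process smallest node first
Order: [1, 3, 5, 0, 2, 4]


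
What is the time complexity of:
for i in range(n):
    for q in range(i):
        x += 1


Per nesting level: O(n) * O(n) [triangular over i] = O(n^2)
Complexity: O(n^2)


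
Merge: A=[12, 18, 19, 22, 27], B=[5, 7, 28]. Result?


Compare heads, take smaller each step.
Merged: [5, 7, 12, 18, 19, 22, 27, 28]


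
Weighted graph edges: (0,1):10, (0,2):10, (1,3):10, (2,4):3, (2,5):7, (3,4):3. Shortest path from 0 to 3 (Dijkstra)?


Dijkstra from 0:
Distances: {0: 0, 1: 10, 2: 10, 3: 16, 4: 13, 5: 17}
Shortest distance to 3 = 16, path = [0, 2, 4, 3]


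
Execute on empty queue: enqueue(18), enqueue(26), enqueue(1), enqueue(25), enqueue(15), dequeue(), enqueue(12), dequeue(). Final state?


enqueue(18) -> [18]
enqueue(26) -> [18, 26]
enqueue(1) -> [18, 26, 1]
enqueue(25) -> [18, 26, 1, 25]
enqueue(15) -> [18, 26, 1, 25, 15]
dequeue() returns 18 -> [26, 1, 25, 15]
enqueue(12) -> [26, 1, 25, 15, 12]
dequeue() returns 26 -> [1, 25, 15, 12]
Final queue (front to back): [1, 25, 15, 12]


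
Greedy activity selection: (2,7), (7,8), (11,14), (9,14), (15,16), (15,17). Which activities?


Greedy: pick earliest-ending, then skip overlaps.
Selected (4 activities): [(2, 7), (7, 8), (11, 14), (15, 16)]


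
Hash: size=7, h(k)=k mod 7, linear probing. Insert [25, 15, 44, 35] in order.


Insertions: 25->slot 4; 15->slot 1; 44->slot 2; 35->slot 0
Table: [35, 15, 44, None, 25, None, None]


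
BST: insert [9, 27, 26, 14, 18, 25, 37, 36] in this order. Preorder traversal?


Root = 9; build tree by BST insertion.
Preorder traversal: [9, 27, 26, 14, 18, 25, 37, 36]


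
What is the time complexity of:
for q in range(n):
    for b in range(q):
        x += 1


Per nesting level: O(n) * O(n) [triangular over q] = O(n^2)
Complexity: O(n^2)


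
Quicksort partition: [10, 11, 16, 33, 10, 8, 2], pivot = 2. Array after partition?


Elements <= 2 go left of pivot.
Result: [2, 11, 16, 33, 10, 8, 10], pivot at index 0


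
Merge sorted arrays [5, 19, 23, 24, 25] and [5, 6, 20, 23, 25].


Compare heads, take smaller each step.
Merged: [5, 5, 6, 19, 20, 23, 23, 24, 25, 25]


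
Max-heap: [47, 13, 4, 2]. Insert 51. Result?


Append 51: [47, 13, 4, 2, 51]
Bubble up: swap idx 4(51) with idx 1(13); swap idx 1(51) with idx 0(47)
Result: [51, 47, 4, 2, 13]


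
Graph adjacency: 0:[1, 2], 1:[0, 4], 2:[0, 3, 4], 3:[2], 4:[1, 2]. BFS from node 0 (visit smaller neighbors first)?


BFS queue: start with [0]
Visit order: [0, 1, 2, 4, 3]


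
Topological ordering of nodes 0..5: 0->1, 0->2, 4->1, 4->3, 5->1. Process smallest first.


Kahn's algorithm, process smallest node first
Order: [0, 2, 4, 3, 5, 1]


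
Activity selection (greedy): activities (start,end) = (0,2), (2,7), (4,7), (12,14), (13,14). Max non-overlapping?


Greedy: pick earliest-ending, then skip overlaps.
Selected (3 activities): [(0, 2), (2, 7), (12, 14)]


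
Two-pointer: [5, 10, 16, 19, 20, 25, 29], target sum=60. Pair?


Two pointers: lo=0, hi=6
No pair sums to 60


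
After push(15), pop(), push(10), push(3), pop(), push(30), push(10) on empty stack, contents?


push(15) -> [15]
pop() returns 15 -> []
push(10) -> [10]
push(3) -> [10, 3]
pop() returns 3 -> [10]
push(30) -> [10, 30]
push(10) -> [10, 30, 10]
Final stack (bottom to top): [10, 30, 10]


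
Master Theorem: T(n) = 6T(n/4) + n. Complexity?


a=6, b=4, c=1. log_4(6)=1.292 > c=1. Case 1: O(n^log_b(a)) = O(n^1.292)
Complexity: O(n^1.292)


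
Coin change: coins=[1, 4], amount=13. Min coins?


dp[0]=0; dp[i]=1+min(dp[i-c] for c in coins)
...dp[8]=2, dp[9]=3, dp[10]=4, dp[11]=5, dp[12]=3, dp[13]=4
Minimum coins for 13 = 4


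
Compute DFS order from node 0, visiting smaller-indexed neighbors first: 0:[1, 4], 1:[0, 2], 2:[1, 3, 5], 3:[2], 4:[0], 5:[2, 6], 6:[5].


DFS stack-based: start with [0]
Visit order: [0, 1, 2, 3, 5, 6, 4]


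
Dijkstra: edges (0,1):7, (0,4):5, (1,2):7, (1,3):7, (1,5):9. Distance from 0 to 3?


Dijkstra from 0:
Distances: {0: 0, 1: 7, 2: 14, 3: 14, 4: 5, 5: 16}
Shortest distance to 3 = 14, path = [0, 1, 3]


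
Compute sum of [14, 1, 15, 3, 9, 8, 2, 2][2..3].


Prefix sums: [0, 14, 15, 30, 33, 42, 50, 52, 54]
Sum[2..3] = prefix[4] - prefix[2] = 33 - 15 = 18


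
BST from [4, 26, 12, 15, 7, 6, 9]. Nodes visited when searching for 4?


BST root = 4
Search for 4: compare at each node
Path: [4]


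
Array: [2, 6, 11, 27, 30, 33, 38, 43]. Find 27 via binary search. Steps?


Search for 27:
[0,7] mid=3 arr[3]=27
Total: 1 comparisons


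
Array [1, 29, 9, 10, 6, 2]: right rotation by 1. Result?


Right rotate by 1: [2, 1, 29, 9, 10, 6]


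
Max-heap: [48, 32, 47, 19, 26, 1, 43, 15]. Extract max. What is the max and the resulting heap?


Max = 48
Replace root with last, heapify down
Resulting heap: [47, 32, 43, 19, 26, 1, 15]


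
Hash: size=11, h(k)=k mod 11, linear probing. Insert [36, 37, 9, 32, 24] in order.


Insertions: 36->slot 3; 37->slot 4; 9->slot 9; 32->slot 10; 24->slot 2
Table: [None, None, 24, 36, 37, None, None, None, None, 9, 32]


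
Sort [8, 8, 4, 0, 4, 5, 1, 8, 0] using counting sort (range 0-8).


Count array: [2, 1, 0, 0, 2, 1, 0, 0, 3]
Reconstruct: [0, 0, 1, 4, 4, 5, 8, 8, 8]


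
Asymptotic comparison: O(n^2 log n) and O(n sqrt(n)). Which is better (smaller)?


n^1.5 grows slower than n^2 log n
O(n sqrt(n)) is asymptotically smaller; O(n^2 log n) grows faster


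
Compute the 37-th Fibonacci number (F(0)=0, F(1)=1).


F(n)=F(n-1)+F(n-2)
...F(35)=9227465, F(36)=14930352, F(37)=24157817


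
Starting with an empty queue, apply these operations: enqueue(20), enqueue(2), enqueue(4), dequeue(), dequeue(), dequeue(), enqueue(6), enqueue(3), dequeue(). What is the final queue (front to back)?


enqueue(20) -> [20]
enqueue(2) -> [20, 2]
enqueue(4) -> [20, 2, 4]
dequeue() returns 20 -> [2, 4]
dequeue() returns 2 -> [4]
dequeue() returns 4 -> []
enqueue(6) -> [6]
enqueue(3) -> [6, 3]
dequeue() returns 6 -> [3]
Final queue (front to back): [3]


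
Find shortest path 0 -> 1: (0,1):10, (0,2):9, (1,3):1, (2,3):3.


Dijkstra from 0:
Distances: {0: 0, 1: 10, 2: 9, 3: 11}
Shortest distance to 1 = 10, path = [0, 1]


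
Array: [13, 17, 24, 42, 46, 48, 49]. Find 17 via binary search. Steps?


Search for 17:
[0,6] mid=3 arr[3]=42
[0,2] mid=1 arr[1]=17
Total: 2 comparisons


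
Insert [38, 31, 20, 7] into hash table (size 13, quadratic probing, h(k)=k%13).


Insertions: 38->slot 12; 31->slot 5; 20->slot 7; 7->slot 8
Table: [None, None, None, None, None, 31, None, 20, 7, None, None, None, 38]


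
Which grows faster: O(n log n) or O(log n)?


logarithmic grows slower than linearithmic
O(log n) is asymptotically smaller; O(n log n) grows faster


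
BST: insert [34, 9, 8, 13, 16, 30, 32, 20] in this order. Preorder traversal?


Root = 34; build tree by BST insertion.
Preorder traversal: [34, 9, 8, 13, 16, 30, 20, 32]


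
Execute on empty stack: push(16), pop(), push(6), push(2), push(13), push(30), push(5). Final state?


push(16) -> [16]
pop() returns 16 -> []
push(6) -> [6]
push(2) -> [6, 2]
push(13) -> [6, 2, 13]
push(30) -> [6, 2, 13, 30]
push(5) -> [6, 2, 13, 30, 5]
Final stack (bottom to top): [6, 2, 13, 30, 5]


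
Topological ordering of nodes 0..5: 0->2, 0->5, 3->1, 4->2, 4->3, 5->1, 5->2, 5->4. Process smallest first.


Kahn's algorithm, process smallest node first
Order: [0, 5, 4, 2, 3, 1]


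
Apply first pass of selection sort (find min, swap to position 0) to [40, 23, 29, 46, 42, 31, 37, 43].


After one pass: [23, 40, 29, 46, 42, 31, 37, 43]


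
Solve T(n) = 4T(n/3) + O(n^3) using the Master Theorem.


a=4, b=3, c=3. log_3(4)=1.262 < c=3. Case 3: O(n^c) = O(n^3)
Complexity: O(n^3)


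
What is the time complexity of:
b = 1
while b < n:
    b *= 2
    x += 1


Per nesting level: O(log n) = O(log n)
Complexity: O(log n)


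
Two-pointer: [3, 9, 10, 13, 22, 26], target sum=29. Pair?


Two pointers: lo=0, hi=5
Found pair: (3, 26) summing to 29


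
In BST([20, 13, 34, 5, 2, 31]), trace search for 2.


BST root = 20
Search for 2: compare at each node
Path: [20, 13, 5, 2]


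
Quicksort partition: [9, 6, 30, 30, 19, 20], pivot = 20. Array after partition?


Elements <= 20 go left of pivot.
Result: [9, 6, 19, 20, 30, 30], pivot at index 3


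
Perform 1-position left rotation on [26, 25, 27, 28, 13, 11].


Left rotate by 1: [25, 27, 28, 13, 11, 26]


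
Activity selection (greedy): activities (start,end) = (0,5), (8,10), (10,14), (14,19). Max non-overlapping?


Greedy: pick earliest-ending, then skip overlaps.
Selected (4 activities): [(0, 5), (8, 10), (10, 14), (14, 19)]


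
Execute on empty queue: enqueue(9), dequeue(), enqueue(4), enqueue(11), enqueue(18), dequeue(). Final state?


enqueue(9) -> [9]
dequeue() returns 9 -> []
enqueue(4) -> [4]
enqueue(11) -> [4, 11]
enqueue(18) -> [4, 11, 18]
dequeue() returns 4 -> [11, 18]
Final queue (front to back): [11, 18]


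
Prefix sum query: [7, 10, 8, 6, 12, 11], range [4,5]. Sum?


Prefix sums: [0, 7, 17, 25, 31, 43, 54]
Sum[4..5] = prefix[6] - prefix[4] = 54 - 31 = 23


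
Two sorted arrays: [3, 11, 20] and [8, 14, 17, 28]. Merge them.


Compare heads, take smaller each step.
Merged: [3, 8, 11, 14, 17, 20, 28]


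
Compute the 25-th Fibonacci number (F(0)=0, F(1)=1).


F(n)=F(n-1)+F(n-2)
...F(23)=28657, F(24)=46368, F(25)=75025


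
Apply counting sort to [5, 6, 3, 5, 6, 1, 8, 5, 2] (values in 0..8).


Count array: [0, 1, 1, 1, 0, 3, 2, 0, 1]
Reconstruct: [1, 2, 3, 5, 5, 5, 6, 6, 8]


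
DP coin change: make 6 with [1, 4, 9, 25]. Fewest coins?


dp[0]=0; dp[i]=1+min(dp[i-c] for c in coins)
...dp[1]=1, dp[2]=2, dp[3]=3, dp[4]=1, dp[5]=2, dp[6]=3
Minimum coins for 6 = 3


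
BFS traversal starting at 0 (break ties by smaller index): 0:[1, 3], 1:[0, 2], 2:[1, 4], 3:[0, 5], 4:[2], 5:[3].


BFS queue: start with [0]
Visit order: [0, 1, 3, 2, 5, 4]


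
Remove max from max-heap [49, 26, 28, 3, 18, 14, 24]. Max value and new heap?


Max = 49
Replace root with last, heapify down
Resulting heap: [28, 26, 24, 3, 18, 14]


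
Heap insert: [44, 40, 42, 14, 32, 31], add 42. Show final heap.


Append 42: [44, 40, 42, 14, 32, 31, 42]
Bubble up: no swaps needed
Result: [44, 40, 42, 14, 32, 31, 42]


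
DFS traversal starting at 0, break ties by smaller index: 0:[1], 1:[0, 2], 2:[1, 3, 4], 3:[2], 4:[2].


DFS stack-based: start with [0]
Visit order: [0, 1, 2, 3, 4]


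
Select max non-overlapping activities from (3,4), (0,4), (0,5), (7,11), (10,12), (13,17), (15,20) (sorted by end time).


Greedy: pick earliest-ending, then skip overlaps.
Selected (3 activities): [(3, 4), (7, 11), (13, 17)]


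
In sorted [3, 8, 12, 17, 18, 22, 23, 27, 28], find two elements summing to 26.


Two pointers: lo=0, hi=8
Found pair: (3, 23) summing to 26


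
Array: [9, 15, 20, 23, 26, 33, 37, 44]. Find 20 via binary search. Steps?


Search for 20:
[0,7] mid=3 arr[3]=23
[0,2] mid=1 arr[1]=15
[2,2] mid=2 arr[2]=20
Total: 3 comparisons


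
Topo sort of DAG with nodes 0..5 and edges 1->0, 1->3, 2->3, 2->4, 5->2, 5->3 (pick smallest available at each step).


Kahn's algorithm, process smallest node first
Order: [1, 0, 5, 2, 3, 4]


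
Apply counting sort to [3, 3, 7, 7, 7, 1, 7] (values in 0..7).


Count array: [0, 1, 0, 2, 0, 0, 0, 4]
Reconstruct: [1, 3, 3, 7, 7, 7, 7]


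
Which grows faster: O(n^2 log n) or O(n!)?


n^2 log n grows slower than factorial
O(n^2 log n) is asymptotically smaller; O(n!) grows faster


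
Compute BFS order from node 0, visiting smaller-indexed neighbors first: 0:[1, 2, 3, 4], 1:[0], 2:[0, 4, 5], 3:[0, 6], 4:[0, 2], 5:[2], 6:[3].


BFS queue: start with [0]
Visit order: [0, 1, 2, 3, 4, 5, 6]


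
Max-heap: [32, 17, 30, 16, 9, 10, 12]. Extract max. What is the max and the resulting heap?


Max = 32
Replace root with last, heapify down
Resulting heap: [30, 17, 12, 16, 9, 10]


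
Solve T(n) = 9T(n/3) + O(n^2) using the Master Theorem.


a=9, b=3, c=2. log_3(9)=2 = c=2. Case 2: O(n^c log n) = O(n^2 log n)
Complexity: O(n^2 log n)


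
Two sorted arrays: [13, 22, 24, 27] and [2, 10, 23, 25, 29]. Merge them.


Compare heads, take smaller each step.
Merged: [2, 10, 13, 22, 23, 24, 25, 27, 29]


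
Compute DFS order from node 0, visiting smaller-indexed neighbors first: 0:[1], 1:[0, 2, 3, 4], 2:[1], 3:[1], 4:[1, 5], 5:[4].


DFS stack-based: start with [0]
Visit order: [0, 1, 2, 3, 4, 5]


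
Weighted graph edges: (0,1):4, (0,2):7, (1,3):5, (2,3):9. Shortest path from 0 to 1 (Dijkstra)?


Dijkstra from 0:
Distances: {0: 0, 1: 4, 2: 7, 3: 9}
Shortest distance to 1 = 4, path = [0, 1]


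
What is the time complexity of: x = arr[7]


Analysis: constant-time operation, no loop
Complexity: O(1)


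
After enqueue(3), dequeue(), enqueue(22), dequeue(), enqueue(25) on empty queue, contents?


enqueue(3) -> [3]
dequeue() returns 3 -> []
enqueue(22) -> [22]
dequeue() returns 22 -> []
enqueue(25) -> [25]
Final queue (front to back): [25]


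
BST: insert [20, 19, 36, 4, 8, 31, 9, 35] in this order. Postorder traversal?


Root = 20; build tree by BST insertion.
Postorder traversal: [9, 8, 4, 19, 35, 31, 36, 20]


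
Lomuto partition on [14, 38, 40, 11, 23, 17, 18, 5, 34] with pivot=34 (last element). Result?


Elements <= 34 go left of pivot.
Result: [14, 11, 23, 17, 18, 5, 34, 38, 40], pivot at index 6


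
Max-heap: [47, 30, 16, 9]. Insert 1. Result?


Append 1: [47, 30, 16, 9, 1]
Bubble up: no swaps needed
Result: [47, 30, 16, 9, 1]


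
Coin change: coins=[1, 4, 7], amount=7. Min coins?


dp[0]=0; dp[i]=1+min(dp[i-c] for c in coins)
...dp[2]=2, dp[3]=3, dp[4]=1, dp[5]=2, dp[6]=3, dp[7]=1
Minimum coins for 7 = 1


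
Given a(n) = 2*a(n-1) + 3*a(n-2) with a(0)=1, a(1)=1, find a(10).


Build bottom-up:
...a(8)=3281, a(9)=9841, a(10)=2*9841+3*3281=29525


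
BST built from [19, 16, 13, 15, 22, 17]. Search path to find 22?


BST root = 19
Search for 22: compare at each node
Path: [19, 22]


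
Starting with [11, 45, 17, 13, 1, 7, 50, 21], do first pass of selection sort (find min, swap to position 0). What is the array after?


After one pass: [1, 45, 17, 13, 11, 7, 50, 21]


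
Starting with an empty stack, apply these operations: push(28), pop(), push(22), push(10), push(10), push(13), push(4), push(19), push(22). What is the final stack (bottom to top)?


push(28) -> [28]
pop() returns 28 -> []
push(22) -> [22]
push(10) -> [22, 10]
push(10) -> [22, 10, 10]
push(13) -> [22, 10, 10, 13]
push(4) -> [22, 10, 10, 13, 4]
push(19) -> [22, 10, 10, 13, 4, 19]
push(22) -> [22, 10, 10, 13, 4, 19, 22]
Final stack (bottom to top): [22, 10, 10, 13, 4, 19, 22]


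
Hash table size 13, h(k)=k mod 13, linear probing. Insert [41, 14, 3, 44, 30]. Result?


Insertions: 41->slot 2; 14->slot 1; 3->slot 3; 44->slot 5; 30->slot 4
Table: [None, 14, 41, 3, 30, 44, None, None, None, None, None, None, None]


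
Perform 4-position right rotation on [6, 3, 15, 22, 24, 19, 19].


Right rotate by 4: [22, 24, 19, 19, 6, 3, 15]


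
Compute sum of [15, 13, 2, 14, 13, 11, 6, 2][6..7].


Prefix sums: [0, 15, 28, 30, 44, 57, 68, 74, 76]
Sum[6..7] = prefix[8] - prefix[6] = 76 - 68 = 8


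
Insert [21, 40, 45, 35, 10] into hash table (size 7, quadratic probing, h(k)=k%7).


Insertions: 21->slot 0; 40->slot 5; 45->slot 3; 35->slot 1; 10->slot 4
Table: [21, 35, None, 45, 10, 40, None]


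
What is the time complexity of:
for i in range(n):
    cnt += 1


Per nesting level: O(n) = O(n)
Complexity: O(n)


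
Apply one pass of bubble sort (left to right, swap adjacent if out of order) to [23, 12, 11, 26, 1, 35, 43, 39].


After one pass: [12, 11, 23, 1, 26, 35, 39, 43]


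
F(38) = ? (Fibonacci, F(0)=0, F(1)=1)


F(n)=F(n-1)+F(n-2)
...F(36)=14930352, F(37)=24157817, F(38)=39088169


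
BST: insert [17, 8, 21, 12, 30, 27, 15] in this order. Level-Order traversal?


Root = 17; build tree by BST insertion.
Level-Order traversal: [17, 8, 21, 12, 30, 15, 27]


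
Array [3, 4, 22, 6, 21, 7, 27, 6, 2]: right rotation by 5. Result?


Right rotate by 5: [21, 7, 27, 6, 2, 3, 4, 22, 6]


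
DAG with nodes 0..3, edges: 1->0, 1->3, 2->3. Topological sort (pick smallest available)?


Kahn's algorithm, process smallest node first
Order: [1, 0, 2, 3]


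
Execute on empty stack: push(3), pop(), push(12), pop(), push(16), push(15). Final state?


push(3) -> [3]
pop() returns 3 -> []
push(12) -> [12]
pop() returns 12 -> []
push(16) -> [16]
push(15) -> [16, 15]
Final stack (bottom to top): [16, 15]


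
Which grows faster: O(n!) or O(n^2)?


quadratic grows slower than factorial
O(n^2) is asymptotically smaller; O(n!) grows faster


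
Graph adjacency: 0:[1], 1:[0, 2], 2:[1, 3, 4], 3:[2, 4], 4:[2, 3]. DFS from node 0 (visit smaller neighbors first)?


DFS stack-based: start with [0]
Visit order: [0, 1, 2, 3, 4]


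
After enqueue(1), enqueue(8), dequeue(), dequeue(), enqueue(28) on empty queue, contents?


enqueue(1) -> [1]
enqueue(8) -> [1, 8]
dequeue() returns 1 -> [8]
dequeue() returns 8 -> []
enqueue(28) -> [28]
Final queue (front to back): [28]


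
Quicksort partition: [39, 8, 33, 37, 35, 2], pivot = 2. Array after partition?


Elements <= 2 go left of pivot.
Result: [2, 8, 33, 37, 35, 39], pivot at index 0


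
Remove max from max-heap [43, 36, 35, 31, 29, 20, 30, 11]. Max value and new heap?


Max = 43
Replace root with last, heapify down
Resulting heap: [36, 31, 35, 11, 29, 20, 30]


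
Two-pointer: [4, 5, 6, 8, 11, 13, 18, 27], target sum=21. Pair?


Two pointers: lo=0, hi=7
Found pair: (8, 13) summing to 21


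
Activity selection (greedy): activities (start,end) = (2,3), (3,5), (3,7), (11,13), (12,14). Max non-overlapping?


Greedy: pick earliest-ending, then skip overlaps.
Selected (3 activities): [(2, 3), (3, 5), (11, 13)]


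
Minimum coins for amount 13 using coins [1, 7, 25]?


dp[0]=0; dp[i]=1+min(dp[i-c] for c in coins)
...dp[8]=2, dp[9]=3, dp[10]=4, dp[11]=5, dp[12]=6, dp[13]=7
Minimum coins for 13 = 7


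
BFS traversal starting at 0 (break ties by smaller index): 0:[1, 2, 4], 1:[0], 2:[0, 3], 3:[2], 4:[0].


BFS queue: start with [0]
Visit order: [0, 1, 2, 4, 3]


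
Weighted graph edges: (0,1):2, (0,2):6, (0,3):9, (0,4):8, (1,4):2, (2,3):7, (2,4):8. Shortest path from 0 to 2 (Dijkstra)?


Dijkstra from 0:
Distances: {0: 0, 1: 2, 2: 6, 3: 9, 4: 4}
Shortest distance to 2 = 6, path = [0, 2]


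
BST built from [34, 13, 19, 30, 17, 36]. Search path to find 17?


BST root = 34
Search for 17: compare at each node
Path: [34, 13, 19, 17]


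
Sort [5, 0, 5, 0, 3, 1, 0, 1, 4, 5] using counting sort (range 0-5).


Count array: [3, 2, 0, 1, 1, 3]
Reconstruct: [0, 0, 0, 1, 1, 3, 4, 5, 5, 5]


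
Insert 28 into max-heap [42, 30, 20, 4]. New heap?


Append 28: [42, 30, 20, 4, 28]
Bubble up: no swaps needed
Result: [42, 30, 20, 4, 28]


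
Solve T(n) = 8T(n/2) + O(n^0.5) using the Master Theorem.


a=8, b=2, c=0.5. log_2(8)=3 > c=0.5. Case 1: O(n^log_b(a)) = O(n^3)
Complexity: O(n^3)


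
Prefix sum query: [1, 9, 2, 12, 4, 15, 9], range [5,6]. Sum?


Prefix sums: [0, 1, 10, 12, 24, 28, 43, 52]
Sum[5..6] = prefix[7] - prefix[5] = 52 - 28 = 24


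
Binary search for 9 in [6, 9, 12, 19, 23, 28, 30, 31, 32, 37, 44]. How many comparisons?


Search for 9:
[0,10] mid=5 arr[5]=28
[0,4] mid=2 arr[2]=12
[0,1] mid=0 arr[0]=6
[1,1] mid=1 arr[1]=9
Total: 4 comparisons


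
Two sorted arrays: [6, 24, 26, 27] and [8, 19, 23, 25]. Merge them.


Compare heads, take smaller each step.
Merged: [6, 8, 19, 23, 24, 25, 26, 27]


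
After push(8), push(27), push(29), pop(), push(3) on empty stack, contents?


push(8) -> [8]
push(27) -> [8, 27]
push(29) -> [8, 27, 29]
pop() returns 29 -> [8, 27]
push(3) -> [8, 27, 3]
Final stack (bottom to top): [8, 27, 3]


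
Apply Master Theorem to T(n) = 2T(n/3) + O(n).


a=2, b=3, c=1. log_3(2)=0.631 < c=1. Case 3: O(n^c) = O(n)
Complexity: O(n)


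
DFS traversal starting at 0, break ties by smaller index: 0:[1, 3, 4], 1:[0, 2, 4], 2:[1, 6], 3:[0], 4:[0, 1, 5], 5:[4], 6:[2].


DFS stack-based: start with [0]
Visit order: [0, 1, 2, 6, 4, 5, 3]


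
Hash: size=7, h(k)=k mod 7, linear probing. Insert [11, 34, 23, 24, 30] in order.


Insertions: 11->slot 4; 34->slot 6; 23->slot 2; 24->slot 3; 30->slot 5
Table: [None, None, 23, 24, 11, 30, 34]


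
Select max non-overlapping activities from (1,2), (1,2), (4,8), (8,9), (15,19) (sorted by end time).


Greedy: pick earliest-ending, then skip overlaps.
Selected (4 activities): [(1, 2), (4, 8), (8, 9), (15, 19)]


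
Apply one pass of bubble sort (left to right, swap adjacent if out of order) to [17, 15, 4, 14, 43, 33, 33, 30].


After one pass: [15, 4, 14, 17, 33, 33, 30, 43]


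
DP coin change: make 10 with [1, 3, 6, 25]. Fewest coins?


dp[0]=0; dp[i]=1+min(dp[i-c] for c in coins)
...dp[5]=3, dp[6]=1, dp[7]=2, dp[8]=3, dp[9]=2, dp[10]=3
Minimum coins for 10 = 3


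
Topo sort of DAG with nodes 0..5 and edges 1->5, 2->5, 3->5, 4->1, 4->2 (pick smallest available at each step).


Kahn's algorithm, process smallest node first
Order: [0, 3, 4, 1, 2, 5]


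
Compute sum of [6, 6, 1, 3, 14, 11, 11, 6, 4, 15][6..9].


Prefix sums: [0, 6, 12, 13, 16, 30, 41, 52, 58, 62, 77]
Sum[6..9] = prefix[10] - prefix[6] = 77 - 41 = 36


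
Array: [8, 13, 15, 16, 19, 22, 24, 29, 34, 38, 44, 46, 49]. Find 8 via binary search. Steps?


Search for 8:
[0,12] mid=6 arr[6]=24
[0,5] mid=2 arr[2]=15
[0,1] mid=0 arr[0]=8
Total: 3 comparisons


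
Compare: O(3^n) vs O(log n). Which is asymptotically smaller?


logarithmic grows slower than exponential (base 3)
O(log n) is asymptotically smaller; O(3^n) grows faster


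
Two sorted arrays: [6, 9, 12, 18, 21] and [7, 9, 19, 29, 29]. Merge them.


Compare heads, take smaller each step.
Merged: [6, 7, 9, 9, 12, 18, 19, 21, 29, 29]


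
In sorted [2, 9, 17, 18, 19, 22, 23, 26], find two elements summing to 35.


Two pointers: lo=0, hi=7
Found pair: (9, 26) summing to 35


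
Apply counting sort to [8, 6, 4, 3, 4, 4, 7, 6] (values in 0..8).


Count array: [0, 0, 0, 1, 3, 0, 2, 1, 1]
Reconstruct: [3, 4, 4, 4, 6, 6, 7, 8]


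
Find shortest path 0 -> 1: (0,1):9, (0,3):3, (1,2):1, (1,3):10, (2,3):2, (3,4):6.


Dijkstra from 0:
Distances: {0: 0, 1: 6, 2: 5, 3: 3, 4: 9}
Shortest distance to 1 = 6, path = [0, 3, 2, 1]


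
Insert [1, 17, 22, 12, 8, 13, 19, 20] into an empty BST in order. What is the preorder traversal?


Root = 1; build tree by BST insertion.
Preorder traversal: [1, 17, 12, 8, 13, 22, 19, 20]


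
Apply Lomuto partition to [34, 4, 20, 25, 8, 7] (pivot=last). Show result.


Elements <= 7 go left of pivot.
Result: [4, 7, 20, 25, 8, 34], pivot at index 1


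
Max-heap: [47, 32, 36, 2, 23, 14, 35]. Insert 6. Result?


Append 6: [47, 32, 36, 2, 23, 14, 35, 6]
Bubble up: swap idx 7(6) with idx 3(2)
Result: [47, 32, 36, 6, 23, 14, 35, 2]


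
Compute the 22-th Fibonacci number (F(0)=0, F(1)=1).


F(n)=F(n-1)+F(n-2)
...F(20)=6765, F(21)=10946, F(22)=17711


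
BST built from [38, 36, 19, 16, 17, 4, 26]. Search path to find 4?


BST root = 38
Search for 4: compare at each node
Path: [38, 36, 19, 16, 4]


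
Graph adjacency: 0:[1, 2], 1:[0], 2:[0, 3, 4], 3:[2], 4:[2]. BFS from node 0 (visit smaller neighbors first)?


BFS queue: start with [0]
Visit order: [0, 1, 2, 3, 4]


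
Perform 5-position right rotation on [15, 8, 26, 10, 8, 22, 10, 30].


Right rotate by 5: [10, 8, 22, 10, 30, 15, 8, 26]


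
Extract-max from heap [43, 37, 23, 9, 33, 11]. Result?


Max = 43
Replace root with last, heapify down
Resulting heap: [37, 33, 23, 9, 11]


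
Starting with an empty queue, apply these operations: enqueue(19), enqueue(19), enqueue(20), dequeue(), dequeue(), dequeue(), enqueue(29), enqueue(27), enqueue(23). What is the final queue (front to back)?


enqueue(19) -> [19]
enqueue(19) -> [19, 19]
enqueue(20) -> [19, 19, 20]
dequeue() returns 19 -> [19, 20]
dequeue() returns 19 -> [20]
dequeue() returns 20 -> []
enqueue(29) -> [29]
enqueue(27) -> [29, 27]
enqueue(23) -> [29, 27, 23]
Final queue (front to back): [29, 27, 23]


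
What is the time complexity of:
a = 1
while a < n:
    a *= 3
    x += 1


Per nesting level: O(log n) = O(log n)
Complexity: O(log n)


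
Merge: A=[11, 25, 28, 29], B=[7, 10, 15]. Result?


Compare heads, take smaller each step.
Merged: [7, 10, 11, 15, 25, 28, 29]


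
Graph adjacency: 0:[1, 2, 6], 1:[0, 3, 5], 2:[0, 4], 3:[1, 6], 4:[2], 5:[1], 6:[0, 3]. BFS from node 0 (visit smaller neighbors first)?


BFS queue: start with [0]
Visit order: [0, 1, 2, 6, 3, 5, 4]


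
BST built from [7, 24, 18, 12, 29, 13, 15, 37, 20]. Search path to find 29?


BST root = 7
Search for 29: compare at each node
Path: [7, 24, 29]


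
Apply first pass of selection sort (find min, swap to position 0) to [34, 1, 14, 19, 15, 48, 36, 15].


After one pass: [1, 34, 14, 19, 15, 48, 36, 15]


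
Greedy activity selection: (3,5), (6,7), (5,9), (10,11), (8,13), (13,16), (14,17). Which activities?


Greedy: pick earliest-ending, then skip overlaps.
Selected (4 activities): [(3, 5), (6, 7), (10, 11), (13, 16)]


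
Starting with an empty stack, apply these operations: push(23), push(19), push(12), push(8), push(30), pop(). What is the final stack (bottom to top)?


push(23) -> [23]
push(19) -> [23, 19]
push(12) -> [23, 19, 12]
push(8) -> [23, 19, 12, 8]
push(30) -> [23, 19, 12, 8, 30]
pop() returns 30 -> [23, 19, 12, 8]
Final stack (bottom to top): [23, 19, 12, 8]


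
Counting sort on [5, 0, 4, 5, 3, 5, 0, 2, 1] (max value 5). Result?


Count array: [2, 1, 1, 1, 1, 3]
Reconstruct: [0, 0, 1, 2, 3, 4, 5, 5, 5]


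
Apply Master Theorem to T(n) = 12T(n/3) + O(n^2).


a=12, b=3, c=2. log_3(12)=2.262 > c=2. Case 1: O(n^log_b(a)) = O(n^2.262)
Complexity: O(n^2.262)


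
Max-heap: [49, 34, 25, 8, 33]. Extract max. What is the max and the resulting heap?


Max = 49
Replace root with last, heapify down
Resulting heap: [34, 33, 25, 8]


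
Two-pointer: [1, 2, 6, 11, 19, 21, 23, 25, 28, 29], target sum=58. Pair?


Two pointers: lo=0, hi=9
No pair sums to 58


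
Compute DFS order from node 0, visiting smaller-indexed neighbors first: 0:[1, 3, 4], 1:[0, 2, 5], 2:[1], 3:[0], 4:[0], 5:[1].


DFS stack-based: start with [0]
Visit order: [0, 1, 2, 5, 3, 4]


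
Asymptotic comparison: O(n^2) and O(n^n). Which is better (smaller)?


quadratic grows slower than n^n
O(n^2) is asymptotically smaller; O(n^n) grows faster


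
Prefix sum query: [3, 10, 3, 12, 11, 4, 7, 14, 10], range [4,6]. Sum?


Prefix sums: [0, 3, 13, 16, 28, 39, 43, 50, 64, 74]
Sum[4..6] = prefix[7] - prefix[4] = 50 - 28 = 22


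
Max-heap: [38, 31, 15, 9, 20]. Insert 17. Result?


Append 17: [38, 31, 15, 9, 20, 17]
Bubble up: swap idx 5(17) with idx 2(15)
Result: [38, 31, 17, 9, 20, 15]


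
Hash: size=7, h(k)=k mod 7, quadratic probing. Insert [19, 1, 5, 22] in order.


Insertions: 19->slot 5; 1->slot 1; 5->slot 6; 22->slot 2
Table: [None, 1, 22, None, None, 19, 5]


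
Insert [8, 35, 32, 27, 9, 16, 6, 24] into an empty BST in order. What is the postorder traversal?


Root = 8; build tree by BST insertion.
Postorder traversal: [6, 24, 16, 9, 27, 32, 35, 8]


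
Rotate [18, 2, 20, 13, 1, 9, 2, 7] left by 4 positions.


Left rotate by 4: [1, 9, 2, 7, 18, 2, 20, 13]


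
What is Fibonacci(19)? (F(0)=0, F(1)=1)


F(n)=F(n-1)+F(n-2)
...F(17)=1597, F(18)=2584, F(19)=4181


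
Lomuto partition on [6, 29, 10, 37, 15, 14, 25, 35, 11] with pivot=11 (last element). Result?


Elements <= 11 go left of pivot.
Result: [6, 10, 11, 37, 15, 14, 25, 35, 29], pivot at index 2


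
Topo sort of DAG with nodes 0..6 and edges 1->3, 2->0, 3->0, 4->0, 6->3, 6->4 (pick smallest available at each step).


Kahn's algorithm, process smallest node first
Order: [1, 2, 5, 6, 3, 4, 0]


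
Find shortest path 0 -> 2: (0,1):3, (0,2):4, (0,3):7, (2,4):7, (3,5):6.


Dijkstra from 0:
Distances: {0: 0, 1: 3, 2: 4, 3: 7, 4: 11, 5: 13}
Shortest distance to 2 = 4, path = [0, 2]


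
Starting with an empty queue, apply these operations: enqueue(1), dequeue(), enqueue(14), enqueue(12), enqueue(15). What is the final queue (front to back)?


enqueue(1) -> [1]
dequeue() returns 1 -> []
enqueue(14) -> [14]
enqueue(12) -> [14, 12]
enqueue(15) -> [14, 12, 15]
Final queue (front to back): [14, 12, 15]


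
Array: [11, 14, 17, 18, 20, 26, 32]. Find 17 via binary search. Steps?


Search for 17:
[0,6] mid=3 arr[3]=18
[0,2] mid=1 arr[1]=14
[2,2] mid=2 arr[2]=17
Total: 3 comparisons


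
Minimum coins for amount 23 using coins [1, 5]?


dp[0]=0; dp[i]=1+min(dp[i-c] for c in coins)
...dp[18]=6, dp[19]=7, dp[20]=4, dp[21]=5, dp[22]=6, dp[23]=7
Minimum coins for 23 = 7


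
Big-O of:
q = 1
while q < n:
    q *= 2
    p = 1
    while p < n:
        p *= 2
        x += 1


Per nesting level: O(log n) * O(log n) = O((log n)^2)
Complexity: O((log n)^2)


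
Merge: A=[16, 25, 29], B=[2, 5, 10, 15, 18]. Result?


Compare heads, take smaller each step.
Merged: [2, 5, 10, 15, 16, 18, 25, 29]


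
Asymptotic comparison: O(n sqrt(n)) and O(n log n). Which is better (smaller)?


linearithmic grows slower than n^1.5
O(n log n) is asymptotically smaller; O(n sqrt(n)) grows faster


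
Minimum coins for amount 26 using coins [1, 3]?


dp[0]=0; dp[i]=1+min(dp[i-c] for c in coins)
...dp[21]=7, dp[22]=8, dp[23]=9, dp[24]=8, dp[25]=9, dp[26]=10
Minimum coins for 26 = 10


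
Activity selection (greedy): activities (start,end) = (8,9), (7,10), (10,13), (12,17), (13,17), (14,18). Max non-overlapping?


Greedy: pick earliest-ending, then skip overlaps.
Selected (3 activities): [(8, 9), (10, 13), (13, 17)]


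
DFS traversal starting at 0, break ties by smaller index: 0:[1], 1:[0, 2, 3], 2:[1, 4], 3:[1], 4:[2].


DFS stack-based: start with [0]
Visit order: [0, 1, 2, 4, 3]


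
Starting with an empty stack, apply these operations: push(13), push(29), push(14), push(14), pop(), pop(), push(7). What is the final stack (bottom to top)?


push(13) -> [13]
push(29) -> [13, 29]
push(14) -> [13, 29, 14]
push(14) -> [13, 29, 14, 14]
pop() returns 14 -> [13, 29, 14]
pop() returns 14 -> [13, 29]
push(7) -> [13, 29, 7]
Final stack (bottom to top): [13, 29, 7]


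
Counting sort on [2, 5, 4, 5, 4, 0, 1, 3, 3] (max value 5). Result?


Count array: [1, 1, 1, 2, 2, 2]
Reconstruct: [0, 1, 2, 3, 3, 4, 4, 5, 5]


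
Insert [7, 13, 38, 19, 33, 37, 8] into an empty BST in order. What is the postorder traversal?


Root = 7; build tree by BST insertion.
Postorder traversal: [8, 37, 33, 19, 38, 13, 7]


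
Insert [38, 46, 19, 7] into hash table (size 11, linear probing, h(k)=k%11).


Insertions: 38->slot 5; 46->slot 2; 19->slot 8; 7->slot 7
Table: [None, None, 46, None, None, 38, None, 7, 19, None, None]


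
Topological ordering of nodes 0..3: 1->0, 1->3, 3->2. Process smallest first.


Kahn's algorithm, process smallest node first
Order: [1, 0, 3, 2]


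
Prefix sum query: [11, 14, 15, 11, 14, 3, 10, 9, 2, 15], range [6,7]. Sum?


Prefix sums: [0, 11, 25, 40, 51, 65, 68, 78, 87, 89, 104]
Sum[6..7] = prefix[8] - prefix[6] = 87 - 68 = 19


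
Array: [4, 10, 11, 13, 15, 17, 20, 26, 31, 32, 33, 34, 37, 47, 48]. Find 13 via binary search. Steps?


Search for 13:
[0,14] mid=7 arr[7]=26
[0,6] mid=3 arr[3]=13
Total: 2 comparisons


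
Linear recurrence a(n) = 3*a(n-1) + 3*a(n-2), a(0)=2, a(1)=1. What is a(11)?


Build bottom-up:
...a(9)=91206, a(10)=345789, a(11)=3*345789+3*91206=1310985


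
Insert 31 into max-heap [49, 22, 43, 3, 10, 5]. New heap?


Append 31: [49, 22, 43, 3, 10, 5, 31]
Bubble up: no swaps needed
Result: [49, 22, 43, 3, 10, 5, 31]


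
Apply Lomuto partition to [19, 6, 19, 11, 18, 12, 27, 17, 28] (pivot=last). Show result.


Elements <= 28 go left of pivot.
Result: [19, 6, 19, 11, 18, 12, 27, 17, 28], pivot at index 8


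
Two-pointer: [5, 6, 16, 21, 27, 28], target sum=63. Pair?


Two pointers: lo=0, hi=5
No pair sums to 63


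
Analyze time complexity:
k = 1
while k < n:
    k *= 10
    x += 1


Per nesting level: O(log n) = O(log n)
Complexity: O(log n)


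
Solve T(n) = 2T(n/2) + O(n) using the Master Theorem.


a=2, b=2, c=1. log_2(2)=1 = c=1. Case 2: O(n^c log n) = O(n log n)
Complexity: O(n log n)


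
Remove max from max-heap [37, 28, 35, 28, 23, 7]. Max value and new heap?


Max = 37
Replace root with last, heapify down
Resulting heap: [35, 28, 7, 28, 23]


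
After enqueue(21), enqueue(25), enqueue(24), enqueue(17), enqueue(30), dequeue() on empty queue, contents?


enqueue(21) -> [21]
enqueue(25) -> [21, 25]
enqueue(24) -> [21, 25, 24]
enqueue(17) -> [21, 25, 24, 17]
enqueue(30) -> [21, 25, 24, 17, 30]
dequeue() returns 21 -> [25, 24, 17, 30]
Final queue (front to back): [25, 24, 17, 30]


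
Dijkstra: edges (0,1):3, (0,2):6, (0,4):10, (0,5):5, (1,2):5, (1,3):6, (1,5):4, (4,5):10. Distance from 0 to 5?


Dijkstra from 0:
Distances: {0: 0, 1: 3, 2: 6, 3: 9, 4: 10, 5: 5}
Shortest distance to 5 = 5, path = [0, 5]


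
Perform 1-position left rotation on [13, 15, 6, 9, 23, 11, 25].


Left rotate by 1: [15, 6, 9, 23, 11, 25, 13]


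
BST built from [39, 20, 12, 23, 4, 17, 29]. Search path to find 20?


BST root = 39
Search for 20: compare at each node
Path: [39, 20]


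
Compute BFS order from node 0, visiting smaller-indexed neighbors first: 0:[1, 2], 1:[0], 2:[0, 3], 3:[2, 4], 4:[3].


BFS queue: start with [0]
Visit order: [0, 1, 2, 3, 4]


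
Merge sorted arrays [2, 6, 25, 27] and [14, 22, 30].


Compare heads, take smaller each step.
Merged: [2, 6, 14, 22, 25, 27, 30]


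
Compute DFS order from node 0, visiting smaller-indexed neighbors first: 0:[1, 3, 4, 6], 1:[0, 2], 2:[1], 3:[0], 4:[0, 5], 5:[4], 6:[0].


DFS stack-based: start with [0]
Visit order: [0, 1, 2, 3, 4, 5, 6]


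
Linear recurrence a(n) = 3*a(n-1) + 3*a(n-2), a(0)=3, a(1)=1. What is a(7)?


Build bottom-up:
...a(5)=576, a(6)=2187, a(7)=3*2187+3*576=8289


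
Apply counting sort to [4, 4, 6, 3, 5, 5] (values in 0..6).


Count array: [0, 0, 0, 1, 2, 2, 1]
Reconstruct: [3, 4, 4, 5, 5, 6]


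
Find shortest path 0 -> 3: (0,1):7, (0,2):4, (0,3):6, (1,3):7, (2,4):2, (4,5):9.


Dijkstra from 0:
Distances: {0: 0, 1: 7, 2: 4, 3: 6, 4: 6, 5: 15}
Shortest distance to 3 = 6, path = [0, 3]


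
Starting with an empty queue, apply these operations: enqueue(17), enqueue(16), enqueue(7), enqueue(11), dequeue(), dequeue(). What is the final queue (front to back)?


enqueue(17) -> [17]
enqueue(16) -> [17, 16]
enqueue(7) -> [17, 16, 7]
enqueue(11) -> [17, 16, 7, 11]
dequeue() returns 17 -> [16, 7, 11]
dequeue() returns 16 -> [7, 11]
Final queue (front to back): [7, 11]


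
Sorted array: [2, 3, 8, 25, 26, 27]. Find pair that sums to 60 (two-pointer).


Two pointers: lo=0, hi=5
No pair sums to 60
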